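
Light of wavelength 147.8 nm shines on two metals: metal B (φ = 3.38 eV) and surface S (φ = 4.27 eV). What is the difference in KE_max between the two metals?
0.8900 eV

Using KE_max = hc/λ - φ for each metal:

Photon energy: E = hc/λ = 8.3886 eV

For metal B (φ₁ = 3.38 eV):
KE₁ = E - φ₁ = 8.3886 - 3.38 = 5.0086 eV

For surface S (φ₂ = 4.27 eV):
KE₂ = E - φ₂ = 8.3886 - 4.27 = 4.1186 eV

Difference:
ΔKE = KE₁ - KE₂ = 5.0086 - 4.1186 = 0.8900 eV

Note: The difference equals the difference in work functions: 4.27 - 3.38 = 0.89 eV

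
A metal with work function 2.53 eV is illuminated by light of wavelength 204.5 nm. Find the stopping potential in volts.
3.5328 V

The stopping potential V_s satisfies: eV_s = KE_max

First, find KE_max using Einstein's equation:
E_photon = hc/λ = 6.0628 eV
KE_max = E_photon - φ = 6.0628 - 2.53 = 3.5328 eV

Since eV_s = KE_max:
V_s = KE_max/e = 3.5328 V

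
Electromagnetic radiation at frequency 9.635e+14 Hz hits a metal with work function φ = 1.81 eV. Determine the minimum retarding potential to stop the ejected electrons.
2.1747 V

The stopping potential V_s satisfies: eV_s = KE_max

First, find KE_max using Einstein's equation:
E_photon = hf = (6.626×10⁻³⁴ J·s)(9.635e+14 Hz) = 3.9847 eV
KE_max = E_photon - φ = 3.9847 - 1.81 = 2.1747 eV

Since eV_s = KE_max:
V_s = KE_max/e = 2.1747 V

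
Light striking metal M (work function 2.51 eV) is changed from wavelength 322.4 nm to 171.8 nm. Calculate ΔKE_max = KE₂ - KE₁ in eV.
3.3711 eV

Using Einstein's equation: KE_max = hc/λ - φ

For λ₁ = 322.4 nm:
KE₁ = hc/λ₁ - φ = 3.8457 - 2.51 = 1.3357 eV

For λ₂ = 171.8 nm:
KE₂ = hc/λ₂ - φ = 7.2168 - 2.51 = 4.7068 eV

Change in KE:
ΔKE = KE₂ - KE₁ = 4.7068 - 1.3357 = 3.3711 eV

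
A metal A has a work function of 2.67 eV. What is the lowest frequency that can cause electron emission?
6.4560e+14 Hz

The threshold frequency is when the photon energy equals the work function:
hf₀ = φ

Solving for f₀:
f₀ = φ/h = (2.67 eV × 1.602×10⁻¹⁹ J/eV) / (6.626×10⁻³⁴ J·s)
f₀ = 6.4560e+14 Hz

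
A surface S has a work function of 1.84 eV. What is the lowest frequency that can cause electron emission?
4.4491e+14 Hz

The threshold frequency is when the photon energy equals the work function:
hf₀ = φ

Solving for f₀:
f₀ = φ/h = (1.84 eV × 1.602×10⁻¹⁹ J/eV) / (6.626×10⁻³⁴ J·s)
f₀ = 4.4491e+14 Hz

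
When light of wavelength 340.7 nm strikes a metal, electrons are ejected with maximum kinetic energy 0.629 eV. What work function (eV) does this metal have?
3.01 eV

From Einstein's photoelectric equation: KE_max = hf - φ = hc/λ - φ

Rearranging for φ:
φ = hc/λ - KE_max

Calculate photon energy:
E_photon = hc/λ = 3.6391 eV

Therefore:
φ = 3.6391 - 0.629 = 3.01 eV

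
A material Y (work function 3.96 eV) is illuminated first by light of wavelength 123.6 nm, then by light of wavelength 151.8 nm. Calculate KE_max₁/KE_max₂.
1.4429

Using Einstein's equation: KE_max = hc/λ - φ

For λ₁ = 123.6 nm:
E₁ = hc/λ₁ = 10.0311 eV
KE₁ = E₁ - φ = 10.0311 - 3.96 = 6.0711 eV

For λ₂ = 151.8 nm:
E₂ = hc/λ₂ = 8.1676 eV
KE₂ = E₂ - φ = 8.1676 - 3.96 = 4.2076 eV

Ratio: KE₁/KE₂ = 6.0711/4.2076 = 1.4429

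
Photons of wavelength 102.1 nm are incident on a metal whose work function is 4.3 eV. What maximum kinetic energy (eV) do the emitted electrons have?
7.8434 eV

Using Einstein's photoelectric equation: KE_max = hf - φ = hc/λ - φ

First, calculate the photon energy:
E_photon = hc/λ = (6.626×10⁻³⁴ J·s)(3×10⁸ m/s) / (102.1×10⁻⁹ m)
E_photon = 12.1434 eV

Then, the maximum kinetic energy:
KE_max = E_photon - φ = 12.1434 eV - 4.3 eV = 7.8434 eV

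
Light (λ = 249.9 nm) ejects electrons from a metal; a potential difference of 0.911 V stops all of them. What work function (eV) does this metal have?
4.05 eV

The stopping potential gives the maximum kinetic energy: KE_max = eV_s = 0.911 eV

From Einstein's photoelectric equation: KE_max = hc/λ - φ
Rearranging: φ = hc/λ - KE_max

Calculate photon energy:
E_photon = hc/λ = (6.626×10⁻³⁴ J·s)(3×10⁸ m/s) / (249.9×10⁻⁹ m) = 4.9614 eV

Therefore:
φ = 4.9614 - 0.911 = 4.05 eV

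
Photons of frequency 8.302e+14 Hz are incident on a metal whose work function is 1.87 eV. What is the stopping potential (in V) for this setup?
1.5634 V

The stopping potential V_s satisfies: eV_s = KE_max

First, find KE_max using Einstein's equation:
E_photon = hf = (6.626×10⁻³⁴ J·s)(8.302e+14 Hz) = 3.4334 eV
KE_max = E_photon - φ = 3.4334 - 1.87 = 1.5634 eV

Since eV_s = KE_max:
V_s = KE_max/e = 1.5634 V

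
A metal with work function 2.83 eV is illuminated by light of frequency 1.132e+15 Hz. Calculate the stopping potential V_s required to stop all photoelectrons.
1.8516 V

The stopping potential V_s satisfies: eV_s = KE_max

First, find KE_max using Einstein's equation:
E_photon = hf = (6.626×10⁻³⁴ J·s)(1.132e+15 Hz) = 4.6816 eV
KE_max = E_photon - φ = 4.6816 - 2.83 = 1.8516 eV

Since eV_s = KE_max:
V_s = KE_max/e = 1.8516 V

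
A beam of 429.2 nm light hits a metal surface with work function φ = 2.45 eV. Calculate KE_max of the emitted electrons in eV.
0.4387 eV

Using Einstein's photoelectric equation: KE_max = hf - φ = hc/λ - φ

First, calculate the photon energy:
E_photon = hc/λ = (6.626×10⁻³⁴ J·s)(3×10⁸ m/s) / (429.2×10⁻⁹ m)
E_photon = 2.8887 eV

Then, the maximum kinetic energy:
KE_max = E_photon - φ = 2.8887 eV - 2.45 eV = 0.4387 eV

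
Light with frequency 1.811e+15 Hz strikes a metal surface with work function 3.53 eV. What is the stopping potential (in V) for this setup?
3.9597 V

The stopping potential V_s satisfies: eV_s = KE_max

First, find KE_max using Einstein's equation:
E_photon = hf = (6.626×10⁻³⁴ J·s)(1.811e+15 Hz) = 7.4897 eV
KE_max = E_photon - φ = 7.4897 - 3.53 = 3.9597 eV

Since eV_s = KE_max:
V_s = KE_max/e = 3.9597 V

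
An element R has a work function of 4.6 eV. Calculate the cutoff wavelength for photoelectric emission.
269.53 nm

The threshold wavelength is when the photon energy equals the work function:
hc/λ₀ = φ

Solving for λ₀:
λ₀ = hc/φ = (6.626×10⁻³⁴ J·s)(3×10⁸ m/s) / (4.6 eV × 1.602×10⁻¹⁹ J/eV)
λ₀ = 269.53 nm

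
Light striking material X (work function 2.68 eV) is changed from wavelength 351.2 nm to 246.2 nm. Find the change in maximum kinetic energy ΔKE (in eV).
1.5056 eV

Using Einstein's equation: KE_max = hc/λ - φ

For λ₁ = 351.2 nm:
KE₁ = hc/λ₁ - φ = 3.5303 - 2.68 = 0.8503 eV

For λ₂ = 246.2 nm:
KE₂ = hc/λ₂ - φ = 5.0359 - 2.68 = 2.3559 eV

Change in KE:
ΔKE = KE₂ - KE₁ = 2.3559 - 0.8503 = 1.5056 eV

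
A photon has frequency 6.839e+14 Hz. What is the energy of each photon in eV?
2.8284 eV

Using E = hf:

E = hf = (6.626×10⁻³⁴ J·s)(6.839e+14 Hz)
E = 2.8284 eV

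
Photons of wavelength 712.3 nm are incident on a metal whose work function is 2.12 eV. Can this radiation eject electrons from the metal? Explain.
No

For photoemission, the photon energy must exceed the work function.

Photon energy: E = hc/λ = 1.7406 eV
Work function: φ = 2.12 eV

Since E_photon (1.7406 eV) < φ (2.12 eV), photoemission will NOT occur.
The threshold wavelength is λ₀ = hc/φ = 584.8 nm.
Since 712.3 nm > 584.8 nm, the photons lack sufficient energy.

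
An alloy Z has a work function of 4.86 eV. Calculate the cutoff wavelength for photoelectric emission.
255.11 nm

The threshold wavelength is when the photon energy equals the work function:
hc/λ₀ = φ

Solving for λ₀:
λ₀ = hc/φ = (6.626×10⁻³⁴ J·s)(3×10⁸ m/s) / (4.86 eV × 1.602×10⁻¹⁹ J/eV)
λ₀ = 255.11 nm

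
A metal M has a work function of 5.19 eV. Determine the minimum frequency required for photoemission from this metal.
1.2549e+15 Hz

The threshold frequency is when the photon energy equals the work function:
hf₀ = φ

Solving for f₀:
f₀ = φ/h = (5.19 eV × 1.602×10⁻¹⁹ J/eV) / (6.626×10⁻³⁴ J·s)
f₀ = 1.2549e+15 Hz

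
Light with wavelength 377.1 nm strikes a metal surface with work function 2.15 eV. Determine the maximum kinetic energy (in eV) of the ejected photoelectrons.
1.1378 eV

Using Einstein's photoelectric equation: KE_max = hf - φ = hc/λ - φ

First, calculate the photon energy:
E_photon = hc/λ = (6.626×10⁻³⁴ J·s)(3×10⁸ m/s) / (377.1×10⁻⁹ m)
E_photon = 3.2878 eV

Then, the maximum kinetic energy:
KE_max = E_photon - φ = 3.2878 eV - 2.15 eV = 1.1378 eV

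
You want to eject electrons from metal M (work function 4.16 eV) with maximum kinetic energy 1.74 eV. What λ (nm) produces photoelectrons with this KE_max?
210.14 nm

From Einstein's equation: KE_max = hc/λ - φ

Rearranging for λ:
hc/λ = KE_max + φ
λ = hc/(KE_max + φ)

Required photon energy:
E_photon = KE_max + φ = 1.74 + 4.16 = 5.90 eV

Required wavelength:
λ = hc/E_photon = (6.626×10⁻³⁴)(3×10⁸) / (5.90 × 1.602×10⁻¹⁹)
λ = 210.14 nm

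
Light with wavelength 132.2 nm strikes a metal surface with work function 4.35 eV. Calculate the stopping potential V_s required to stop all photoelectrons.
5.0285 V

The stopping potential V_s satisfies: eV_s = KE_max

First, find KE_max using Einstein's equation:
E_photon = hc/λ = 9.3785 eV
KE_max = E_photon - φ = 9.3785 - 4.35 = 5.0285 eV

Since eV_s = KE_max:
V_s = KE_max/e = 5.0285 V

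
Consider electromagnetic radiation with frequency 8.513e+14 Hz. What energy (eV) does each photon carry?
3.5207 eV

Using E = hf:

E = hf = (6.626×10⁻³⁴ J·s)(8.513e+14 Hz)
E = 3.5207 eV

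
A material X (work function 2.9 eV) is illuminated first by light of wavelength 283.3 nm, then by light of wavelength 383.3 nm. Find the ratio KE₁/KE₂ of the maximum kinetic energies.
4.4118

Using Einstein's equation: KE_max = hc/λ - φ

For λ₁ = 283.3 nm:
E₁ = hc/λ₁ = 4.3764 eV
KE₁ = E₁ - φ = 4.3764 - 2.9 = 1.4764 eV

For λ₂ = 383.3 nm:
E₂ = hc/λ₂ = 3.2347 eV
KE₂ = E₂ - φ = 3.2347 - 2.9 = 0.3347 eV

Ratio: KE₁/KE₂ = 1.4764/0.3347 = 4.4118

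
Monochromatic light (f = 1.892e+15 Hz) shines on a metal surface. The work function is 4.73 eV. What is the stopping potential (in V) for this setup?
3.0947 V

The stopping potential V_s satisfies: eV_s = KE_max

First, find KE_max using Einstein's equation:
E_photon = hf = (6.626×10⁻³⁴ J·s)(1.892e+15 Hz) = 7.8247 eV
KE_max = E_photon - φ = 7.8247 - 4.73 = 3.0947 eV

Since eV_s = KE_max:
V_s = KE_max/e = 3.0947 V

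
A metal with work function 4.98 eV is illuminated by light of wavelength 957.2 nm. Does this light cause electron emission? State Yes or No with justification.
No

For photoemission, the photon energy must exceed the work function.

Photon energy: E = hc/λ = 1.2953 eV
Work function: φ = 4.98 eV

Since E_photon (1.2953 eV) < φ (4.98 eV), photoemission will NOT occur.
The threshold wavelength is λ₀ = hc/φ = 249.0 nm.
Since 957.2 nm > 249.0 nm, the photons lack sufficient energy.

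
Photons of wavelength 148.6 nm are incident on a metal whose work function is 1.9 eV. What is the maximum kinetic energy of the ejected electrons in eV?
6.4435 eV

Using Einstein's photoelectric equation: KE_max = hf - φ = hc/λ - φ

First, calculate the photon energy:
E_photon = hc/λ = (6.626×10⁻³⁴ J·s)(3×10⁸ m/s) / (148.6×10⁻⁹ m)
E_photon = 8.3435 eV

Then, the maximum kinetic energy:
KE_max = E_photon - φ = 8.3435 eV - 1.9 eV = 6.4435 eV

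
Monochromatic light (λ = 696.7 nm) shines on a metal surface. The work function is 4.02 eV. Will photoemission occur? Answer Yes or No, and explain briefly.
No

For photoemission, the photon energy must exceed the work function.

Photon energy: E = hc/λ = 1.7796 eV
Work function: φ = 4.02 eV

Since E_photon (1.7796 eV) < φ (4.02 eV), photoemission will NOT occur.
The threshold wavelength is λ₀ = hc/φ = 308.4 nm.
Since 696.7 nm > 308.4 nm, the photons lack sufficient energy.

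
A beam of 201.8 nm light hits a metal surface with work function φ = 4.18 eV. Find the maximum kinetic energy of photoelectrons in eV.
1.9639 eV

Using Einstein's photoelectric equation: KE_max = hf - φ = hc/λ - φ

First, calculate the photon energy:
E_photon = hc/λ = (6.626×10⁻³⁴ J·s)(3×10⁸ m/s) / (201.8×10⁻⁹ m)
E_photon = 6.1439 eV

Then, the maximum kinetic energy:
KE_max = E_photon - φ = 6.1439 eV - 4.18 eV = 1.9639 eV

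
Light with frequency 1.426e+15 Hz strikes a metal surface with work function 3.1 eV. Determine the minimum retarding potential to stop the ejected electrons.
2.7975 V

The stopping potential V_s satisfies: eV_s = KE_max

First, find KE_max using Einstein's equation:
E_photon = hf = (6.626×10⁻³⁴ J·s)(1.426e+15 Hz) = 5.8975 eV
KE_max = E_photon - φ = 5.8975 - 3.1 = 2.7975 eV

Since eV_s = KE_max:
V_s = KE_max/e = 2.7975 V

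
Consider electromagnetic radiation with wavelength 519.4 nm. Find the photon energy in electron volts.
2.3871 eV

Using E = hf = hc/λ:

E = hc/λ = (6.626×10⁻³⁴ J·s)(3×10⁸ m/s) / (519.4×10⁻⁹ m)
E = 2.3871 eV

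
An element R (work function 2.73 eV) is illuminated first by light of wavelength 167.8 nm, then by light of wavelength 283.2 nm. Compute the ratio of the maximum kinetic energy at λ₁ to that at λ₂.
2.8270

Using Einstein's equation: KE_max = hc/λ - φ

For λ₁ = 167.8 nm:
E₁ = hc/λ₁ = 7.3888 eV
KE₁ = E₁ - φ = 7.3888 - 2.73 = 4.6588 eV

For λ₂ = 283.2 nm:
E₂ = hc/λ₂ = 4.3780 eV
KE₂ = E₂ - φ = 4.3780 - 2.73 = 1.6480 eV

Ratio: KE₁/KE₂ = 4.6588/1.6480 = 2.8270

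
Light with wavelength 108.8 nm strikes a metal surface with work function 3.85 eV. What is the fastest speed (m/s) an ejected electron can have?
1.6292e+06 m/s

First, find the maximum kinetic energy:
E_photon = hc/λ = 11.3956 eV
KE_max = E_photon - φ = 11.3956 - 3.85 = 7.5456 eV

Convert to Joules: KE_max = 7.5456 × 1.602×10⁻¹⁹ J = 1.2089e-18 J

Then use KE = ½mv² to find velocity:
v = √(2·KE/m) = √(2 × 1.2089e-18 J / 9.109e-31 kg)
v = 1.6292e+06 m/s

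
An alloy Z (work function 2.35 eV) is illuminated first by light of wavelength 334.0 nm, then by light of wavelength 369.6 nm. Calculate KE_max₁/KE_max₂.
1.3559

Using Einstein's equation: KE_max = hc/λ - φ

For λ₁ = 334.0 nm:
E₁ = hc/λ₁ = 3.7121 eV
KE₁ = E₁ - φ = 3.7121 - 2.35 = 1.3621 eV

For λ₂ = 369.6 nm:
E₂ = hc/λ₂ = 3.3546 eV
KE₂ = E₂ - φ = 3.3546 - 2.35 = 1.0046 eV

Ratio: KE₁/KE₂ = 1.3621/1.0046 = 1.3559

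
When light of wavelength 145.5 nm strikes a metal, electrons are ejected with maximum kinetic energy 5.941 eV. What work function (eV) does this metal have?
2.58 eV

From Einstein's photoelectric equation: KE_max = hf - φ = hc/λ - φ

Rearranging for φ:
φ = hc/λ - KE_max

Calculate photon energy:
E_photon = hc/λ = 8.5213 eV

Therefore:
φ = 8.5213 - 5.941 = 2.58 eV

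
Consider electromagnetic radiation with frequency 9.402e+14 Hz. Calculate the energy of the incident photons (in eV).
3.8884 eV

Using E = hf:

E = hf = (6.626×10⁻³⁴ J·s)(9.402e+14 Hz)
E = 3.8884 eV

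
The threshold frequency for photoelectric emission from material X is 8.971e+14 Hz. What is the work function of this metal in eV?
3.71 eV

At the threshold frequency, photon energy equals work function:
φ = hf₀

Calculating:
φ = (6.626×10⁻³⁴ J·s)(8.971e+14 Hz)
φ = 3.71 eV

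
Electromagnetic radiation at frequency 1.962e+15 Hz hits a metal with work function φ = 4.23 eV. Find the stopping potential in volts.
3.8842 V

The stopping potential V_s satisfies: eV_s = KE_max

First, find KE_max using Einstein's equation:
E_photon = hf = (6.626×10⁻³⁴ J·s)(1.962e+15 Hz) = 8.1142 eV
KE_max = E_photon - φ = 8.1142 - 4.23 = 3.8842 eV

Since eV_s = KE_max:
V_s = KE_max/e = 3.8842 V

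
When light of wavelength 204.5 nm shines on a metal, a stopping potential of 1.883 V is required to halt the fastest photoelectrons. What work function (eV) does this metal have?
4.18 eV

The stopping potential gives the maximum kinetic energy: KE_max = eV_s = 1.883 eV

From Einstein's photoelectric equation: KE_max = hc/λ - φ
Rearranging: φ = hc/λ - KE_max

Calculate photon energy:
E_photon = hc/λ = (6.626×10⁻³⁴ J·s)(3×10⁸ m/s) / (204.5×10⁻⁹ m) = 6.0628 eV

Therefore:
φ = 6.0628 - 1.883 = 4.18 eV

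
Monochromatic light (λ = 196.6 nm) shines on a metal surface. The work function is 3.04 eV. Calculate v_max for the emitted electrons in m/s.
1.0719e+06 m/s

First, find the maximum kinetic energy:
E_photon = hc/λ = 6.3064 eV
KE_max = E_photon - φ = 6.3064 - 3.04 = 3.2664 eV

Convert to Joules: KE_max = 3.2664 × 1.602×10⁻¹⁹ J = 5.2334e-19 J

Then use KE = ½mv² to find velocity:
v = √(2·KE/m) = √(2 × 5.2334e-19 J / 9.109e-31 kg)
v = 1.0719e+06 m/s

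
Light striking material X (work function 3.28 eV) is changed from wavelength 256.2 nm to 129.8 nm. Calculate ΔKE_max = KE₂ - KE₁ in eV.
4.7126 eV

Using Einstein's equation: KE_max = hc/λ - φ

For λ₁ = 256.2 nm:
KE₁ = hc/λ₁ - φ = 4.8394 - 3.28 = 1.5594 eV

For λ₂ = 129.8 nm:
KE₂ = hc/λ₂ - φ = 9.5519 - 3.28 = 6.2719 eV

Change in KE:
ΔKE = KE₂ - KE₁ = 6.2719 - 1.5594 = 4.7126 eV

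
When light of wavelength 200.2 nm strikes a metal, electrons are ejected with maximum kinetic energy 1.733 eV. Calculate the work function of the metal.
4.46 eV

From Einstein's photoelectric equation: KE_max = hf - φ = hc/λ - φ

Rearranging for φ:
φ = hc/λ - KE_max

Calculate photon energy:
E_photon = hc/λ = 6.1930 eV

Therefore:
φ = 6.1930 - 1.733 = 4.46 eV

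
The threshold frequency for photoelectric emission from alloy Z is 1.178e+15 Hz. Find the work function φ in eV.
4.87 eV

At the threshold frequency, photon energy equals work function:
φ = hf₀

Calculating:
φ = (6.626×10⁻³⁴ J·s)(1.178e+15 Hz)
φ = 4.87 eV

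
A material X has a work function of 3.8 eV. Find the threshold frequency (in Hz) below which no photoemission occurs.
9.1884e+14 Hz

The threshold frequency is when the photon energy equals the work function:
hf₀ = φ

Solving for f₀:
f₀ = φ/h = (3.8 eV × 1.602×10⁻¹⁹ J/eV) / (6.626×10⁻³⁴ J·s)
f₀ = 9.1884e+14 Hz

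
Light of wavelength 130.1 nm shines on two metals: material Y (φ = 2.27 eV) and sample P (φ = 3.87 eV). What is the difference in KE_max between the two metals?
1.6000 eV

Using KE_max = hc/λ - φ for each metal:

Photon energy: E = hc/λ = 9.5299 eV

For material Y (φ₁ = 2.27 eV):
KE₁ = E - φ₁ = 9.5299 - 2.27 = 7.2599 eV

For sample P (φ₂ = 3.87 eV):
KE₂ = E - φ₂ = 9.5299 - 3.87 = 5.6599 eV

Difference:
ΔKE = KE₁ - KE₂ = 7.2599 - 5.6599 = 1.6000 eV

Note: The difference equals the difference in work functions: 3.87 - 2.27 = 1.60 eV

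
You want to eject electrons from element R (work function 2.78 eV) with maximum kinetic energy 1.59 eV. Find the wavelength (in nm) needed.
283.72 nm

From Einstein's equation: KE_max = hc/λ - φ

Rearranging for λ:
hc/λ = KE_max + φ
λ = hc/(KE_max + φ)

Required photon energy:
E_photon = KE_max + φ = 1.59 + 2.78 = 4.37 eV

Required wavelength:
λ = hc/E_photon = (6.626×10⁻³⁴)(3×10⁸) / (4.37 × 1.602×10⁻¹⁹)
λ = 283.72 nm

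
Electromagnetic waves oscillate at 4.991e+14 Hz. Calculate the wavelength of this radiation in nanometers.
600.67 nm

Using the wave equation: c = fλ

Solving for wavelength:
λ = c/f = (3×10⁸ m/s) / (4.991e+14 Hz)
λ = 600.67 nm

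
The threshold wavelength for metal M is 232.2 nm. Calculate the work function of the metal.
5.34 eV

At the threshold wavelength, photon energy equals work function:
φ = hc/λ₀

Calculating:
φ = (6.626×10⁻³⁴ J·s)(3×10⁸ m/s) / (232.2×10⁻⁹ m)
φ = 5.34 eV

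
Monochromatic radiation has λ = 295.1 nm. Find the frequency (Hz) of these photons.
1.0159e+15 Hz

Using the wave equation: c = fλ

Solving for frequency:
f = c/λ = (3×10⁸ m/s) / (295.1×10⁻⁹ m)
f = 1.0159e+15 Hz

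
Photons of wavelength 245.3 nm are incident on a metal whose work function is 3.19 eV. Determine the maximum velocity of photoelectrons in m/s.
8.0983e+05 m/s

First, find the maximum kinetic energy:
E_photon = hc/λ = 5.0544 eV
KE_max = E_photon - φ = 5.0544 - 3.19 = 1.8644 eV

Convert to Joules: KE_max = 1.8644 × 1.602×10⁻¹⁹ J = 2.9871e-19 J

Then use KE = ½mv² to find velocity:
v = √(2·KE/m) = √(2 × 2.9871e-19 J / 9.109e-31 kg)
v = 8.0983e+05 m/s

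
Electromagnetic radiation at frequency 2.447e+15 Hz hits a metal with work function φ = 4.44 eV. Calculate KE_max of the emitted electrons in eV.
5.6800 eV

Using Einstein's photoelectric equation: KE_max = hf - φ

First, calculate the photon energy:
E_photon = hf = (6.626×10⁻³⁴ J·s)(2.447e+15 Hz)
E_photon = 10.1200 eV

Then, the maximum kinetic energy:
KE_max = E_photon - φ = 10.1200 eV - 4.44 eV = 5.6800 eV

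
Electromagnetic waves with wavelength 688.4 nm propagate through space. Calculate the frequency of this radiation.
4.3549e+14 Hz

Using the wave equation: c = fλ

Solving for frequency:
f = c/λ = (3×10⁸ m/s) / (688.4×10⁻⁹ m)
f = 4.3549e+14 Hz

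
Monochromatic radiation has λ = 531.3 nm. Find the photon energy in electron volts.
2.3336 eV

Using E = hf = hc/λ:

E = hc/λ = (6.626×10⁻³⁴ J·s)(3×10⁸ m/s) / (531.3×10⁻⁹ m)
E = 2.3336 eV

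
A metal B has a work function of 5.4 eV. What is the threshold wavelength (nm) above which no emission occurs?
229.60 nm

The threshold wavelength is when the photon energy equals the work function:
hc/λ₀ = φ

Solving for λ₀:
λ₀ = hc/φ = (6.626×10⁻³⁴ J·s)(3×10⁸ m/s) / (5.4 eV × 1.602×10⁻¹⁹ J/eV)
λ₀ = 229.60 nm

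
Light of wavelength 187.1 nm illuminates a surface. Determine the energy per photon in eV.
6.6266 eV

Using E = hf = hc/λ:

E = hc/λ = (6.626×10⁻³⁴ J·s)(3×10⁸ m/s) / (187.1×10⁻⁹ m)
E = 6.6266 eV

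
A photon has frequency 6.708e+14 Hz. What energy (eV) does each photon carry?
2.7742 eV

Using E = hf:

E = hf = (6.626×10⁻³⁴ J·s)(6.708e+14 Hz)
E = 2.7742 eV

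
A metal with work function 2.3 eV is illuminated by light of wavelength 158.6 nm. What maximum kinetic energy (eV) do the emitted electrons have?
5.5174 eV

Using Einstein's photoelectric equation: KE_max = hf - φ = hc/λ - φ

First, calculate the photon energy:
E_photon = hc/λ = (6.626×10⁻³⁴ J·s)(3×10⁸ m/s) / (158.6×10⁻⁹ m)
E_photon = 7.8174 eV

Then, the maximum kinetic energy:
KE_max = E_photon - φ = 7.8174 eV - 2.3 eV = 5.5174 eV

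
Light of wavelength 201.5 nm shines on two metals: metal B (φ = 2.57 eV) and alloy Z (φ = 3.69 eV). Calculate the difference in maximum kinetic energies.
1.1200 eV

Using KE_max = hc/λ - φ for each metal:

Photon energy: E = hc/λ = 6.1531 eV

For metal B (φ₁ = 2.57 eV):
KE₁ = E - φ₁ = 6.1531 - 2.57 = 3.5831 eV

For alloy Z (φ₂ = 3.69 eV):
KE₂ = E - φ₂ = 6.1531 - 3.69 = 2.4631 eV

Difference:
ΔKE = KE₁ - KE₂ = 3.5831 - 2.4631 = 1.1200 eV

Note: The difference equals the difference in work functions: 3.69 - 2.57 = 1.12 eV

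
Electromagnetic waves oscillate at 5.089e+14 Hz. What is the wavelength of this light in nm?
589.10 nm

Using the wave equation: c = fλ

Solving for wavelength:
λ = c/f = (3×10⁸ m/s) / (5.089e+14 Hz)
λ = 589.10 nm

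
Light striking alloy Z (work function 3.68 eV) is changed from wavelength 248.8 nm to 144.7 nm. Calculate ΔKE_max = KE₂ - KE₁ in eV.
3.5851 eV

Using Einstein's equation: KE_max = hc/λ - φ

For λ₁ = 248.8 nm:
KE₁ = hc/λ₁ - φ = 4.9833 - 3.68 = 1.3033 eV

For λ₂ = 144.7 nm:
KE₂ = hc/λ₂ - φ = 8.5684 - 3.68 = 4.8884 eV

Change in KE:
ΔKE = KE₂ - KE₁ = 4.8884 - 1.3033 = 3.5851 eV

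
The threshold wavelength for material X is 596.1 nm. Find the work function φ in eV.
2.08 eV

At the threshold wavelength, photon energy equals work function:
φ = hc/λ₀

Calculating:
φ = (6.626×10⁻³⁴ J·s)(3×10⁸ m/s) / (596.1×10⁻⁹ m)
φ = 2.08 eV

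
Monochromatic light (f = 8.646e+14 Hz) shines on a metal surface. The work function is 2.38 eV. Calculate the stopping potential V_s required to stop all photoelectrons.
1.1957 V

The stopping potential V_s satisfies: eV_s = KE_max

First, find KE_max using Einstein's equation:
E_photon = hf = (6.626×10⁻³⁴ J·s)(8.646e+14 Hz) = 3.5757 eV
KE_max = E_photon - φ = 3.5757 - 2.38 = 1.1957 eV

Since eV_s = KE_max:
V_s = KE_max/e = 1.1957 V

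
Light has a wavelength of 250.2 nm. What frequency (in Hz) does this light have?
1.1982e+15 Hz

Using the wave equation: c = fλ

Solving for frequency:
f = c/λ = (3×10⁸ m/s) / (250.2×10⁻⁹ m)
f = 1.1982e+15 Hz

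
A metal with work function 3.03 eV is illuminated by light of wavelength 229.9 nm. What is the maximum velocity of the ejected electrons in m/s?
9.1170e+05 m/s

First, find the maximum kinetic energy:
E_photon = hc/λ = 5.3930 eV
KE_max = E_photon - φ = 5.3930 - 3.03 = 2.3630 eV

Convert to Joules: KE_max = 2.3630 × 1.602×10⁻¹⁹ J = 3.7859e-19 J

Then use KE = ½mv² to find velocity:
v = √(2·KE/m) = √(2 × 3.7859e-19 J / 9.109e-31 kg)
v = 9.1170e+05 m/s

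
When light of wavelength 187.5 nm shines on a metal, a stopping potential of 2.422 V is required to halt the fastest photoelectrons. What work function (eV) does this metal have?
4.19 eV

The stopping potential gives the maximum kinetic energy: KE_max = eV_s = 2.422 eV

From Einstein's photoelectric equation: KE_max = hc/λ - φ
Rearranging: φ = hc/λ - KE_max

Calculate photon energy:
E_photon = hc/λ = (6.626×10⁻³⁴ J·s)(3×10⁸ m/s) / (187.5×10⁻⁹ m) = 6.6125 eV

Therefore:
φ = 6.6125 - 2.422 = 4.19 eV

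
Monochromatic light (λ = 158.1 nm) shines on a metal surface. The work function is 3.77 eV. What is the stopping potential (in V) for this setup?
4.0721 V

The stopping potential V_s satisfies: eV_s = KE_max

First, find KE_max using Einstein's equation:
E_photon = hc/λ = 7.8421 eV
KE_max = E_photon - φ = 7.8421 - 3.77 = 4.0721 eV

Since eV_s = KE_max:
V_s = KE_max/e = 4.0721 V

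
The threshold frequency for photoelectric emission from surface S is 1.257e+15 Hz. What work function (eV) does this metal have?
5.20 eV

At the threshold frequency, photon energy equals work function:
φ = hf₀

Calculating:
φ = (6.626×10⁻³⁴ J·s)(1.257e+15 Hz)
φ = 5.20 eV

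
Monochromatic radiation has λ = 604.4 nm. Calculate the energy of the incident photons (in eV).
2.0514 eV

Using E = hf = hc/λ:

E = hc/λ = (6.626×10⁻³⁴ J·s)(3×10⁸ m/s) / (604.4×10⁻⁹ m)
E = 2.0514 eV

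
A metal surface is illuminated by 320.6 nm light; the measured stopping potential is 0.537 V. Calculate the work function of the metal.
3.33 eV

The stopping potential gives the maximum kinetic energy: KE_max = eV_s = 0.537 eV

From Einstein's photoelectric equation: KE_max = hc/λ - φ
Rearranging: φ = hc/λ - KE_max

Calculate photon energy:
E_photon = hc/λ = (6.626×10⁻³⁴ J·s)(3×10⁸ m/s) / (320.6×10⁻⁹ m) = 3.8673 eV

Therefore:
φ = 3.8673 - 0.537 = 3.33 eV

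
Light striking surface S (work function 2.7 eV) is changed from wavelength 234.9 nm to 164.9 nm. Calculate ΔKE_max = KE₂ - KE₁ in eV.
2.2406 eV

Using Einstein's equation: KE_max = hc/λ - φ

For λ₁ = 234.9 nm:
KE₁ = hc/λ₁ - φ = 5.2782 - 2.7 = 2.5782 eV

For λ₂ = 164.9 nm:
KE₂ = hc/λ₂ - φ = 7.5188 - 2.7 = 4.8188 eV

Change in KE:
ΔKE = KE₂ - KE₁ = 4.8188 - 2.5782 = 2.2406 eV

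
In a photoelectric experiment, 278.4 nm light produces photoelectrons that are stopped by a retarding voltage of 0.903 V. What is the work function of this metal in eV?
3.55 eV

The stopping potential gives the maximum kinetic energy: KE_max = eV_s = 0.903 eV

From Einstein's photoelectric equation: KE_max = hc/λ - φ
Rearranging: φ = hc/λ - KE_max

Calculate photon energy:
E_photon = hc/λ = (6.626×10⁻³⁴ J·s)(3×10⁸ m/s) / (278.4×10⁻⁹ m) = 4.4535 eV

Therefore:
φ = 4.4535 - 0.903 = 3.55 eV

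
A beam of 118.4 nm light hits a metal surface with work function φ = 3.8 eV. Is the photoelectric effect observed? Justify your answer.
Yes

For photoemission, the photon energy must exceed the work function.

Photon energy: E = hc/λ = 10.4716 eV
Work function: φ = 3.8 eV

Since E_photon (10.4716 eV) > φ (3.8 eV), photoemission WILL occur.
The threshold wavelength is λ₀ = hc/φ = 326.3 nm.
Since 118.4 nm < 326.3 nm, the light has sufficient energy.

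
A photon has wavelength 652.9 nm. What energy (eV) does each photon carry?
1.8990 eV

Using E = hf = hc/λ:

E = hc/λ = (6.626×10⁻³⁴ J·s)(3×10⁸ m/s) / (652.9×10⁻⁹ m)
E = 1.8990 eV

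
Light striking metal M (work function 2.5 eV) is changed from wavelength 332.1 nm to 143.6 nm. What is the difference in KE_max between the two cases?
4.9007 eV

Using Einstein's equation: KE_max = hc/λ - φ

For λ₁ = 332.1 nm:
KE₁ = hc/λ₁ - φ = 3.7333 - 2.5 = 1.2333 eV

For λ₂ = 143.6 nm:
KE₂ = hc/λ₂ - φ = 8.6340 - 2.5 = 6.1340 eV

Change in KE:
ΔKE = KE₂ - KE₁ = 6.1340 - 1.2333 = 4.9007 eV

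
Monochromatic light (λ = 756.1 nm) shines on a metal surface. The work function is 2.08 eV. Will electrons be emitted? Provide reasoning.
No

For photoemission, the photon energy must exceed the work function.

Photon energy: E = hc/λ = 1.6398 eV
Work function: φ = 2.08 eV

Since E_photon (1.6398 eV) < φ (2.08 eV), photoemission will NOT occur.
The threshold wavelength is λ₀ = hc/φ = 596.1 nm.
Since 756.1 nm > 596.1 nm, the photons lack sufficient energy.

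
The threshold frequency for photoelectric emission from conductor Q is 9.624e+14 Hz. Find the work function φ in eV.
3.98 eV

At the threshold frequency, photon energy equals work function:
φ = hf₀

Calculating:
φ = (6.626×10⁻³⁴ J·s)(9.624e+14 Hz)
φ = 3.98 eV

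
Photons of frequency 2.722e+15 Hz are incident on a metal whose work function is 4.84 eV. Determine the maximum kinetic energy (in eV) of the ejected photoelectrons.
6.4173 eV

Using Einstein's photoelectric equation: KE_max = hf - φ

First, calculate the photon energy:
E_photon = hf = (6.626×10⁻³⁴ J·s)(2.722e+15 Hz)
E_photon = 11.2573 eV

Then, the maximum kinetic energy:
KE_max = E_photon - φ = 11.2573 eV - 4.84 eV = 6.4173 eV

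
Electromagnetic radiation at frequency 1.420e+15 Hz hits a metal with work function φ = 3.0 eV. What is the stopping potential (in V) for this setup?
2.8726 V

The stopping potential V_s satisfies: eV_s = KE_max

First, find KE_max using Einstein's equation:
E_photon = hf = (6.626×10⁻³⁴ J·s)(1.420e+15 Hz) = 5.8726 eV
KE_max = E_photon - φ = 5.8726 - 3.0 = 2.8726 eV

Since eV_s = KE_max:
V_s = KE_max/e = 2.8726 V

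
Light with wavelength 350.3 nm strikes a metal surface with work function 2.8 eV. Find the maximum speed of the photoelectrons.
5.0998e+05 m/s

First, find the maximum kinetic energy:
E_photon = hc/λ = 3.5394 eV
KE_max = E_photon - φ = 3.5394 - 2.8 = 0.7394 eV

Convert to Joules: KE_max = 0.7394 × 1.602×10⁻¹⁹ J = 1.1846e-19 J

Then use KE = ½mv² to find velocity:
v = √(2·KE/m) = √(2 × 1.1846e-19 J / 9.109e-31 kg)
v = 5.0998e+05 m/s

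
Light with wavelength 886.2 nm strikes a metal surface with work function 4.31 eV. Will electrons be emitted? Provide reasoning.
No

For photoemission, the photon energy must exceed the work function.

Photon energy: E = hc/λ = 1.3991 eV
Work function: φ = 4.31 eV

Since E_photon (1.3991 eV) < φ (4.31 eV), photoemission will NOT occur.
The threshold wavelength is λ₀ = hc/φ = 287.7 nm.
Since 886.2 nm > 287.7 nm, the photons lack sufficient energy.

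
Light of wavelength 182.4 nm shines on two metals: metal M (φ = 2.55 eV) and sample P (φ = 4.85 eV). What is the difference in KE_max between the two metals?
2.3000 eV

Using KE_max = hc/λ - φ for each metal:

Photon energy: E = hc/λ = 6.7974 eV

For metal M (φ₁ = 2.55 eV):
KE₁ = E - φ₁ = 6.7974 - 2.55 = 4.2474 eV

For sample P (φ₂ = 4.85 eV):
KE₂ = E - φ₂ = 6.7974 - 4.85 = 1.9474 eV

Difference:
ΔKE = KE₁ - KE₂ = 4.2474 - 1.9474 = 2.3000 eV

Note: The difference equals the difference in work functions: 4.85 - 2.55 = 2.30 eV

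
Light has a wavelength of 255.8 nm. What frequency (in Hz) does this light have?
1.1720e+15 Hz

Using the wave equation: c = fλ

Solving for frequency:
f = c/λ = (3×10⁸ m/s) / (255.8×10⁻⁹ m)
f = 1.1720e+15 Hz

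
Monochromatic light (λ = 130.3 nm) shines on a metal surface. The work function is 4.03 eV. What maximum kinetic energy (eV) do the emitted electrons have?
5.4853 eV

Using Einstein's photoelectric equation: KE_max = hf - φ = hc/λ - φ

First, calculate the photon energy:
E_photon = hc/λ = (6.626×10⁻³⁴ J·s)(3×10⁸ m/s) / (130.3×10⁻⁹ m)
E_photon = 9.5153 eV

Then, the maximum kinetic energy:
KE_max = E_photon - φ = 9.5153 eV - 4.03 eV = 5.4853 eV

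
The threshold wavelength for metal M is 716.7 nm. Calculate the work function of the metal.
1.73 eV

At the threshold wavelength, photon energy equals work function:
φ = hc/λ₀

Calculating:
φ = (6.626×10⁻³⁴ J·s)(3×10⁸ m/s) / (716.7×10⁻⁹ m)
φ = 1.73 eV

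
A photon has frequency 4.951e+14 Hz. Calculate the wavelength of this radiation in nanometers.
605.52 nm

Using the wave equation: c = fλ

Solving for wavelength:
λ = c/f = (3×10⁸ m/s) / (4.951e+14 Hz)
λ = 605.52 nm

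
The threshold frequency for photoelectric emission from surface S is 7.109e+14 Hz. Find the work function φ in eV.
2.94 eV

At the threshold frequency, photon energy equals work function:
φ = hf₀

Calculating:
φ = (6.626×10⁻³⁴ J·s)(7.109e+14 Hz)
φ = 2.94 eV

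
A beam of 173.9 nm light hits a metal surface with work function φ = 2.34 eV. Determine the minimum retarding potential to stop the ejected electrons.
4.7896 V

The stopping potential V_s satisfies: eV_s = KE_max

First, find KE_max using Einstein's equation:
E_photon = hc/λ = 7.1296 eV
KE_max = E_photon - φ = 7.1296 - 2.34 = 4.7896 eV

Since eV_s = KE_max:
V_s = KE_max/e = 4.7896 V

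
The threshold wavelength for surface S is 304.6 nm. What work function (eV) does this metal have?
4.07 eV

At the threshold wavelength, photon energy equals work function:
φ = hc/λ₀

Calculating:
φ = (6.626×10⁻³⁴ J·s)(3×10⁸ m/s) / (304.6×10⁻⁹ m)
φ = 4.07 eV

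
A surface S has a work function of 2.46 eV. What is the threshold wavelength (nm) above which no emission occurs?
504.00 nm

The threshold wavelength is when the photon energy equals the work function:
hc/λ₀ = φ

Solving for λ₀:
λ₀ = hc/φ = (6.626×10⁻³⁴ J·s)(3×10⁸ m/s) / (2.46 eV × 1.602×10⁻¹⁹ J/eV)
λ₀ = 504.00 nm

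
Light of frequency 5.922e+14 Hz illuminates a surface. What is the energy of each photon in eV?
2.4491 eV

Using E = hf:

E = hf = (6.626×10⁻³⁴ J·s)(5.922e+14 Hz)
E = 2.4491 eV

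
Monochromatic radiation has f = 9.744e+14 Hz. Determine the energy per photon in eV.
4.0298 eV

Using E = hf:

E = hf = (6.626×10⁻³⁴ J·s)(9.744e+14 Hz)
E = 4.0298 eV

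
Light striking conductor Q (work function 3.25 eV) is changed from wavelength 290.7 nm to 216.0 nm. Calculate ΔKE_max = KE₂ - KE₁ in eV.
1.4750 eV

Using Einstein's equation: KE_max = hc/λ - φ

For λ₁ = 290.7 nm:
KE₁ = hc/λ₁ - φ = 4.2650 - 3.25 = 1.0150 eV

For λ₂ = 216.0 nm:
KE₂ = hc/λ₂ - φ = 5.7400 - 3.25 = 2.4900 eV

Change in KE:
ΔKE = KE₂ - KE₁ = 2.4900 - 1.0150 = 1.4750 eV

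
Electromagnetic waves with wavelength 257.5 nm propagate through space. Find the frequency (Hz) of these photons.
1.1642e+15 Hz

Using the wave equation: c = fλ

Solving for frequency:
f = c/λ = (3×10⁸ m/s) / (257.5×10⁻⁹ m)
f = 1.1642e+15 Hz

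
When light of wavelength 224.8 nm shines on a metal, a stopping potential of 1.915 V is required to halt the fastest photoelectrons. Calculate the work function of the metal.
3.60 eV

The stopping potential gives the maximum kinetic energy: KE_max = eV_s = 1.915 eV

From Einstein's photoelectric equation: KE_max = hc/λ - φ
Rearranging: φ = hc/λ - KE_max

Calculate photon energy:
E_photon = hc/λ = (6.626×10⁻³⁴ J·s)(3×10⁸ m/s) / (224.8×10⁻⁹ m) = 5.5153 eV

Therefore:
φ = 5.5153 - 1.915 = 3.60 eV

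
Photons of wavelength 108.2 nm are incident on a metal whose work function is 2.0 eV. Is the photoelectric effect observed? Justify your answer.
Yes

For photoemission, the photon energy must exceed the work function.

Photon energy: E = hc/λ = 11.4588 eV
Work function: φ = 2.0 eV

Since E_photon (11.4588 eV) > φ (2.0 eV), photoemission WILL occur.
The threshold wavelength is λ₀ = hc/φ = 619.9 nm.
Since 108.2 nm < 619.9 nm, the light has sufficient energy.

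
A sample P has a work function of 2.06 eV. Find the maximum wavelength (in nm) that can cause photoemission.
601.87 nm

The threshold wavelength is when the photon energy equals the work function:
hc/λ₀ = φ

Solving for λ₀:
λ₀ = hc/φ = (6.626×10⁻³⁴ J·s)(3×10⁸ m/s) / (2.06 eV × 1.602×10⁻¹⁹ J/eV)
λ₀ = 601.87 nm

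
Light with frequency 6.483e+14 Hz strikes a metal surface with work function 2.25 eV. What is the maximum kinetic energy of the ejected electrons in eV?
0.4312 eV

Using Einstein's photoelectric equation: KE_max = hf - φ

First, calculate the photon energy:
E_photon = hf = (6.626×10⁻³⁴ J·s)(6.483e+14 Hz)
E_photon = 2.6812 eV

Then, the maximum kinetic energy:
KE_max = E_photon - φ = 2.6812 eV - 2.25 eV = 0.4312 eV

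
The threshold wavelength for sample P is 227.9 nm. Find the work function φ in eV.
5.44 eV

At the threshold wavelength, photon energy equals work function:
φ = hc/λ₀

Calculating:
φ = (6.626×10⁻³⁴ J·s)(3×10⁸ m/s) / (227.9×10⁻⁹ m)
φ = 5.44 eV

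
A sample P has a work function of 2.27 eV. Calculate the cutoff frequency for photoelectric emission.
5.4888e+14 Hz

The threshold frequency is when the photon energy equals the work function:
hf₀ = φ

Solving for f₀:
f₀ = φ/h = (2.27 eV × 1.602×10⁻¹⁹ J/eV) / (6.626×10⁻³⁴ J·s)
f₀ = 5.4888e+14 Hz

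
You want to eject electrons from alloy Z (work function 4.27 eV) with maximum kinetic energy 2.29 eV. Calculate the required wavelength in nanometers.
189.00 nm

From Einstein's equation: KE_max = hc/λ - φ

Rearranging for λ:
hc/λ = KE_max + φ
λ = hc/(KE_max + φ)

Required photon energy:
E_photon = KE_max + φ = 2.29 + 4.27 = 6.56 eV

Required wavelength:
λ = hc/E_photon = (6.626×10⁻³⁴)(3×10⁸) / (6.56 × 1.602×10⁻¹⁹)
λ = 189.00 nm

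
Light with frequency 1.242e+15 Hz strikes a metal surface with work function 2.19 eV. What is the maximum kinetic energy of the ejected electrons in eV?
2.9465 eV

Using Einstein's photoelectric equation: KE_max = hf - φ

First, calculate the photon energy:
E_photon = hf = (6.626×10⁻³⁴ J·s)(1.242e+15 Hz)
E_photon = 5.1365 eV

Then, the maximum kinetic energy:
KE_max = E_photon - φ = 5.1365 eV - 2.19 eV = 2.9465 eV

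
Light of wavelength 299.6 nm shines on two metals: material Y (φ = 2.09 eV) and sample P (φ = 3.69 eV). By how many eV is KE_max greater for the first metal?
1.6000 eV

Using KE_max = hc/λ - φ for each metal:

Photon energy: E = hc/λ = 4.1383 eV

For material Y (φ₁ = 2.09 eV):
KE₁ = E - φ₁ = 4.1383 - 2.09 = 2.0483 eV

For sample P (φ₂ = 3.69 eV):
KE₂ = E - φ₂ = 4.1383 - 3.69 = 0.4483 eV

Difference:
ΔKE = KE₁ - KE₂ = 2.0483 - 0.4483 = 1.6000 eV

Note: The difference equals the difference in work functions: 3.69 - 2.09 = 1.60 eV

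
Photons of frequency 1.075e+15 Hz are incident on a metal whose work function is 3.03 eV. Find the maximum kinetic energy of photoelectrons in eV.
1.4158 eV

Using Einstein's photoelectric equation: KE_max = hf - φ

First, calculate the photon energy:
E_photon = hf = (6.626×10⁻³⁴ J·s)(1.075e+15 Hz)
E_photon = 4.4458 eV

Then, the maximum kinetic energy:
KE_max = E_photon - φ = 4.4458 eV - 3.03 eV = 1.4158 eV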